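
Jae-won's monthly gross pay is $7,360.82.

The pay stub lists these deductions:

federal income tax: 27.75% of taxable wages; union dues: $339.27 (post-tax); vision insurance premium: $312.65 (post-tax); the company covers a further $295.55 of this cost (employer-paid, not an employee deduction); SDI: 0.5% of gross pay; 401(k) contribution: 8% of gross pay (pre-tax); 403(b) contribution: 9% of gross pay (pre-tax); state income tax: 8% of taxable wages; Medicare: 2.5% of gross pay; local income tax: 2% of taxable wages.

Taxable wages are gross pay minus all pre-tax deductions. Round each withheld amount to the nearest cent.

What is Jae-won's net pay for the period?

$2,930.41

401(k) contribution: $7,360.82 × 0.08 = $588.87
403(b) contribution: $7,360.82 × 0.09 = $662.47
Pre-tax total = $588.87 + $662.47 = $1,251.34
Taxable wages = $7,360.82 − $1,251.34 = $6,109.48
Federal income tax: $6,109.48 × 0.2775 = $1,695.38
State income tax: $6,109.48 × 0.08 = $488.76
Local income tax: $6,109.48 × 0.02 = $122.19
SDI: $7,360.82 × 0.005 = $36.80
Medicare: $7,360.82 × 0.025 = $184.02
Union dues: $339.27
Vision insurance premium: $312.65
(Employer's $295.55 toward vision insurance premium is not withheld from the employee.)
Total deductions = $588.87 + $662.47 + $1,695.38 + $488.76 + $122.19 + $36.80 + $184.02 + $339.27 + $312.65 = $4,430.41
Net pay = $7,360.82 − $4,430.41 = $2,930.41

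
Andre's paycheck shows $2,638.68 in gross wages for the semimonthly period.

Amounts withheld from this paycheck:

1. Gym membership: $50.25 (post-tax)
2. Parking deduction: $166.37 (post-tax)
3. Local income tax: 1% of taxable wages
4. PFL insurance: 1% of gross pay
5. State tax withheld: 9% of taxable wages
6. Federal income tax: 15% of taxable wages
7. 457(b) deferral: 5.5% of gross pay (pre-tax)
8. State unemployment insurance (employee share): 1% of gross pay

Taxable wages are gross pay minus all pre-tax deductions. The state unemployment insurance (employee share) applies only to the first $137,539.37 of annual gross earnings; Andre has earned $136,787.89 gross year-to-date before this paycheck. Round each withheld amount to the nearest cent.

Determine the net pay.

457(b) deferral: $2,638.68 × 0.055 = $145.13
Taxable wages = $2,638.68 − $145.13 = $2,493.55
Federal income tax: $2,493.55 × 0.15 = $374.03
State tax withheld: $2,493.55 × 0.09 = $224.42
Local income tax: $2,493.55 × 0.01 = $24.94
PFL insurance: $2,638.68 × 0.01 = $26.39
State unemployment insurance (employee share): only $137,539.37 − $136,787.89 = $751.48 of this check is subject → $751.48 × 0.01 = $7.51
Gym membership: $50.25
Parking deduction: $166.37
Total deductions = $145.13 + $374.03 + $224.42 + $24.94 + $26.39 + $7.51 + $50.25 + $166.37 = $1,019.04
Net pay = $2,638.68 − $1,019.04 = $1,619.64

$1,619.64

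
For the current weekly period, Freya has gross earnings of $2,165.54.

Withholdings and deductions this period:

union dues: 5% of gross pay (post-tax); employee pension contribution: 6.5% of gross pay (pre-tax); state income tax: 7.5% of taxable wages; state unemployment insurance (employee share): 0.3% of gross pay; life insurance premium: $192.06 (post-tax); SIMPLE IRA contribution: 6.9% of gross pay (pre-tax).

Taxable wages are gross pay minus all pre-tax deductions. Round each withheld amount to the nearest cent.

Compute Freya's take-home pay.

$1,427.87

Employee pension contribution: $2,165.54 × 0.065 = $140.76
SIMPLE IRA contribution: $2,165.54 × 0.069 = $149.42
Pre-tax total = $140.76 + $149.42 = $290.18
Taxable wages = $2,165.54 − $290.18 = $1,875.36
State income tax: $1,875.36 × 0.075 = $140.65
State unemployment insurance (employee share): $2,165.54 × 0.003 = $6.50
Life insurance premium: $192.06
Union dues: $2,165.54 × 0.05 = $108.28
Total deductions = $140.76 + $149.42 + $140.65 + $6.50 + $192.06 + $108.28 = $737.67
Net pay = $2,165.54 − $737.67 = $1,427.87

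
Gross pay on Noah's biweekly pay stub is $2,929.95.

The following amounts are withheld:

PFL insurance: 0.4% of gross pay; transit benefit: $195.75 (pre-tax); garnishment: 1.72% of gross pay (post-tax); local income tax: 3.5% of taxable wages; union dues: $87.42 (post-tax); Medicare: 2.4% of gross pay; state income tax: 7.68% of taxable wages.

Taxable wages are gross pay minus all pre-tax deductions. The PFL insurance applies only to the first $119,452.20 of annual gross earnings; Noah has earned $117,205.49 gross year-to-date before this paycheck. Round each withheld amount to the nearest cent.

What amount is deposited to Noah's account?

Transit benefit: $195.75
Taxable wages = $2,929.95 − $195.75 = $2,734.20
State income tax: $2,734.20 × 0.0768 = $209.99
Local income tax: $2,734.20 × 0.035 = $95.70
Medicare: $2,929.95 × 0.024 = $70.32
PFL insurance: only $119,452.20 − $117,205.49 = $2,246.71 of this check is subject → $2,246.71 × 0.004 = $8.99
Garnishment: $2,929.95 × 0.0172 = $50.40
Union dues: $87.42
Total deductions = $195.75 + $209.99 + $95.70 + $70.32 + $8.99 + $50.40 + $87.42 = $718.57
Net pay = $2,929.95 − $718.57 = $2,211.38

$2,211.38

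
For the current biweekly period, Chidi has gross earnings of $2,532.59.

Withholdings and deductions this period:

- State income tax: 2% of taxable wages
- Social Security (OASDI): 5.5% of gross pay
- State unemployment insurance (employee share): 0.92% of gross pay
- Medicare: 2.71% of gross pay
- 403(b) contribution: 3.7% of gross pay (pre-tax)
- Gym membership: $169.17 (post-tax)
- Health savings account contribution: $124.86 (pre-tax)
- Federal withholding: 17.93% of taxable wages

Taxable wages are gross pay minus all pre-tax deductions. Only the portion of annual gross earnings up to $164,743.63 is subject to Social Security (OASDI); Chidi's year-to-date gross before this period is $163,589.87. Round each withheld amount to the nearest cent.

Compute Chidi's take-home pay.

Health savings account contribution: $124.86
403(b) contribution: $2,532.59 × 0.037 = $93.71
Pre-tax total = $124.86 + $93.71 = $218.57
Taxable wages = $2,532.59 − $218.57 = $2,314.02
State income tax: $2,314.02 × 0.02 = $46.28
Federal withholding: $2,314.02 × 0.1793 = $414.90
State unemployment insurance (employee share): $2,532.59 × 0.0092 = $23.30
Social Security (OASDI): only $164,743.63 − $163,589.87 = $1,153.76 of this check is subject → $1,153.76 × 0.055 = $63.46
Medicare: $2,532.59 × 0.0271 = $68.63
Gym membership: $169.17
Total deductions = $124.86 + $93.71 + $46.28 + $414.90 + $23.30 + $63.46 + $68.63 + $169.17 = $1,004.31
Net pay = $2,532.59 − $1,004.31 = $1,528.28

$1,528.28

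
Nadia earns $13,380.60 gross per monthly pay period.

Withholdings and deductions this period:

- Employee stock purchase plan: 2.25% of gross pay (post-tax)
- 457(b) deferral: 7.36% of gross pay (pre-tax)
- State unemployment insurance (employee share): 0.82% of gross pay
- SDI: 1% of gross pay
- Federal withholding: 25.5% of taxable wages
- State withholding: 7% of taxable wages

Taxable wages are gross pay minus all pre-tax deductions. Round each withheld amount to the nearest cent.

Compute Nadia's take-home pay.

457(b) deferral: $13,380.60 × 0.0736 = $984.81
Taxable wages = $13,380.60 − $984.81 = $12,395.79
State withholding: $12,395.79 × 0.07 = $867.71
Federal withholding: $12,395.79 × 0.255 = $3,160.93
SDI: $13,380.60 × 0.01 = $133.81
State unemployment insurance (employee share): $13,380.60 × 0.0082 = $109.72
Employee stock purchase plan: $13,380.60 × 0.0225 = $301.06
Total deductions = $984.81 + $867.71 + $3,160.93 + $133.81 + $109.72 + $301.06 = $5,558.04
Net pay = $13,380.60 − $5,558.04 = $7,822.56

$7,822.56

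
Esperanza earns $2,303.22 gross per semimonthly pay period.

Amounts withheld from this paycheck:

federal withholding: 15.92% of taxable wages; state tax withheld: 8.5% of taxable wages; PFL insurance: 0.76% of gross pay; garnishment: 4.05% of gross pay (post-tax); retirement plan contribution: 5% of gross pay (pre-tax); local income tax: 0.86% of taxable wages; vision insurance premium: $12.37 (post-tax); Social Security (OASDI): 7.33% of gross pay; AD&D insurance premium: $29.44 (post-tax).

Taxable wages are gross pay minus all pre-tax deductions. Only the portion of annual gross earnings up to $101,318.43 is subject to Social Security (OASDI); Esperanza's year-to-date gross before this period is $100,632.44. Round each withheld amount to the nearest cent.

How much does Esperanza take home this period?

$1,432.04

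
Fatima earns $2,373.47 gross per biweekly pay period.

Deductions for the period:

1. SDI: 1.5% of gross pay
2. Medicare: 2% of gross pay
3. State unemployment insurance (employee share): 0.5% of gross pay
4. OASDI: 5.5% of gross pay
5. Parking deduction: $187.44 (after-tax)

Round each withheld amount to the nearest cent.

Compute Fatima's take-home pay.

Medicare: $2,373.47 × 0.02 = $47.47
SDI: $2,373.47 × 0.015 = $35.60
State unemployment insurance (employee share): $2,373.47 × 0.005 = $11.87
OASDI: $2,373.47 × 0.055 = $130.54
Parking deduction: $187.44
Total deductions = $47.47 + $35.60 + $11.87 + $130.54 + $187.44 = $412.92
Net pay = $2,373.47 − $412.92 = $1,960.55

$1,960.55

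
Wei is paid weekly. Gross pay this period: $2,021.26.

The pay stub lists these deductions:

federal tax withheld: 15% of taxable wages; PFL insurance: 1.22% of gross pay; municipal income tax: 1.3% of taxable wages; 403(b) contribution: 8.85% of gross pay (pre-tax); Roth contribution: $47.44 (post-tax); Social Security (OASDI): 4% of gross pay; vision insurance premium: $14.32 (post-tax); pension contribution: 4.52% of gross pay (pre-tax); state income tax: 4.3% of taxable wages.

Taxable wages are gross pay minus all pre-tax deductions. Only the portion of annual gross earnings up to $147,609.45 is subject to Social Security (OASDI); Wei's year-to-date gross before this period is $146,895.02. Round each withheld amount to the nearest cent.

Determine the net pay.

403(b) contribution: $2,021.26 × 0.0885 = $178.88
Pension contribution: $2,021.26 × 0.0452 = $91.36
Pre-tax total = $178.88 + $91.36 = $270.24
Taxable wages = $2,021.26 − $270.24 = $1,751.02
Federal tax withheld: $1,751.02 × 0.15 = $262.65
Municipal income tax: $1,751.02 × 0.013 = $22.76
State income tax: $1,751.02 × 0.043 = $75.29
PFL insurance: $2,021.26 × 0.0122 = $24.66
Social Security (OASDI): only $147,609.45 − $146,895.02 = $714.43 of this check is subject → $714.43 × 0.04 = $28.58
Roth contribution: $47.44
Vision insurance premium: $14.32
Total deductions = $178.88 + $91.36 + $262.65 + $22.76 + $75.29 + $24.66 + $28.58 + $47.44 + $14.32 = $745.94
Net pay = $2,021.26 − $745.94 = $1,275.32

$1,275.32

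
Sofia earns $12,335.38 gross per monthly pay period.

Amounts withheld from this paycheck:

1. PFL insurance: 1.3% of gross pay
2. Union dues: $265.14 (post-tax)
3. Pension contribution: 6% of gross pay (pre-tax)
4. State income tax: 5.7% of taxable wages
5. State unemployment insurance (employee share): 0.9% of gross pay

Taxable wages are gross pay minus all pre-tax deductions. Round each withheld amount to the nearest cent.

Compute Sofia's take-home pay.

$10,397.81

Pension contribution: $12,335.38 × 0.06 = $740.12
Taxable wages = $12,335.38 − $740.12 = $11,595.26
State income tax: $11,595.26 × 0.057 = $660.93
State unemployment insurance (employee share): $12,335.38 × 0.009 = $111.02
PFL insurance: $12,335.38 × 0.013 = $160.36
Union dues: $265.14
Total deductions = $740.12 + $660.93 + $111.02 + $160.36 + $265.14 = $1,937.57
Net pay = $12,335.38 − $1,937.57 = $10,397.81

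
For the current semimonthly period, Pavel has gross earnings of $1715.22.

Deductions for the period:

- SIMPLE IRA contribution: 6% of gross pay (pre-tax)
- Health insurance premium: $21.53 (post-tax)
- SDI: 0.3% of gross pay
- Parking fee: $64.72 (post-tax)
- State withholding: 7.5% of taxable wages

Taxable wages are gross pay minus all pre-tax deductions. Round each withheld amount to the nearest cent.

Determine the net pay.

$1399.99

SIMPLE IRA contribution: $1715.22 × 0.06 = $102.91
Taxable wages = $1715.22 − $102.91 = $1612.31
State withholding: $1612.31 × 0.075 = $120.92
SDI: $1715.22 × 0.003 = $5.15
Health insurance premium: $21.53
Parking fee: $64.72
Total deductions = $102.91 + $120.92 + $5.15 + $21.53 + $64.72 = $315.23
Net pay = $1715.22 − $315.23 = $1399.99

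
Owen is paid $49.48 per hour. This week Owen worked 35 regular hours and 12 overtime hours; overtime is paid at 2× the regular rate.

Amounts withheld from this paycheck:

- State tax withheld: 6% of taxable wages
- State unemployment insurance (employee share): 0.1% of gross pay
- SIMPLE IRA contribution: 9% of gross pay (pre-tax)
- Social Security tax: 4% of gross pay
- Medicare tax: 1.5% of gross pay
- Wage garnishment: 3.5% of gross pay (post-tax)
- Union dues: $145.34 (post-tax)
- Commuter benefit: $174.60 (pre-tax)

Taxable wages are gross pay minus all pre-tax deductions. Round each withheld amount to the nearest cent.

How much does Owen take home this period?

Regular pay: 35 × $49.48 = $1731.80
Overtime pay: 12 × $49.48 × 2 = $1187.52
Gross pay = $1731.80 + $1187.52 = $2919.32
Commuter benefit: $174.60
SIMPLE IRA contribution: $2919.32 × 0.09 = $262.74
Pre-tax total = $174.60 + $262.74 = $437.34
Taxable wages = $2919.32 − $437.34 = $2481.98
State tax withheld: $2481.98 × 0.06 = $148.92
State unemployment insurance (employee share): $2919.32 × 0.001 = $2.92
Social Security tax: $2919.32 × 0.04 = $116.77
Medicare tax: $2919.32 × 0.015 = $43.79
Union dues: $145.34
Wage garnishment: $2919.32 × 0.035 = $102.18
Total deductions = $174.60 + $262.74 + $148.92 + $2.92 + $116.77 + $43.79 + $145.34 + $102.18 = $997.26
Net pay = $2919.32 − $997.26 = $1922.06

$1922.06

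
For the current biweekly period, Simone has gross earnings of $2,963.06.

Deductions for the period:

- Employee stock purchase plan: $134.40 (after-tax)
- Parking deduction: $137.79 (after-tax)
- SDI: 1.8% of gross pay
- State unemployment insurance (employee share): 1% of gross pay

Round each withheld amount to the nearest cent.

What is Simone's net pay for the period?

State unemployment insurance (employee share): $2,963.06 × 0.01 = $29.63
SDI: $2,963.06 × 0.018 = $53.34
Parking deduction: $137.79
Employee stock purchase plan: $134.40
Total deductions = $29.63 + $53.34 + $137.79 + $134.40 = $355.16
Net pay = $2,963.06 − $355.16 = $2,607.90

$2,607.90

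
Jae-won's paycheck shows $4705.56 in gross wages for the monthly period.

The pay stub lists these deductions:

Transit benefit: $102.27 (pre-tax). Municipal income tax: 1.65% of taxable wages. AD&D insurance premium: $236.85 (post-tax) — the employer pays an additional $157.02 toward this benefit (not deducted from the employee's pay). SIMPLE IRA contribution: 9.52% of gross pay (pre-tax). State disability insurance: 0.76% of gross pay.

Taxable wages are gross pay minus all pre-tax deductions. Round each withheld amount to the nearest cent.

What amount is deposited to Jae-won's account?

SIMPLE IRA contribution: $4705.56 × 0.0952 = $447.97
Transit benefit: $102.27
Pre-tax total = $447.97 + $102.27 = $550.24
Taxable wages = $4705.56 − $550.24 = $4155.32
Municipal income tax: $4155.32 × 0.0165 = $68.56
State disability insurance: $4705.56 × 0.0076 = $35.76
AD&D insurance premium: $236.85
(Employer's $157.02 toward AD&D insurance premium is not withheld from the employee.)
Total deductions = $447.97 + $102.27 + $68.56 + $35.76 + $236.85 = $891.41
Net pay = $4705.56 − $891.41 = $3814.15

$3814.15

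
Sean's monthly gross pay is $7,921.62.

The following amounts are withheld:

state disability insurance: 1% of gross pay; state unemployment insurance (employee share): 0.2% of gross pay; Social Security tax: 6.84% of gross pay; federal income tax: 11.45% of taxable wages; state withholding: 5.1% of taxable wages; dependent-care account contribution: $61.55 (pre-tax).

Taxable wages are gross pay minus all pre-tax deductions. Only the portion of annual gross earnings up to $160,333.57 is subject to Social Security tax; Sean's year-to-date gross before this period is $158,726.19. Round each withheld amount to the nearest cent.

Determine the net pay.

$6,354.23

Dependent-care account contribution: $61.55
Taxable wages = $7,921.62 − $61.55 = $7,860.07
State withholding: $7,860.07 × 0.051 = $400.86
Federal income tax: $7,860.07 × 0.1145 = $899.98
State unemployment insurance (employee share): $7,921.62 × 0.002 = $15.84
Social Security tax: only $160,333.57 − $158,726.19 = $1,607.38 of this check is subject → $1,607.38 × 0.0684 = $109.94
State disability insurance: $7,921.62 × 0.01 = $79.22
Total deductions = $61.55 + $400.86 + $899.98 + $15.84 + $109.94 + $79.22 = $1,567.39
Net pay = $7,921.62 − $1,567.39 = $6,354.23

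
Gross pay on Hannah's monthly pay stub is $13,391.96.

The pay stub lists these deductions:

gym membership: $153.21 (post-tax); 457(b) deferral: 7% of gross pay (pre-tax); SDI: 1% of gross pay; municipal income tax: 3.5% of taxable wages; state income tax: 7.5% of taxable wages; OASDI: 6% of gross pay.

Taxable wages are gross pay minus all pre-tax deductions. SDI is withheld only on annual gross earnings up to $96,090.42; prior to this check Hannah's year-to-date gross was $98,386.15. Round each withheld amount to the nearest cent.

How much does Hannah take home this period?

457(b) deferral: $13,391.96 × 0.07 = $937.44
Taxable wages = $13,391.96 − $937.44 = $12,454.52
State income tax: $12,454.52 × 0.075 = $934.09
Municipal income tax: $12,454.52 × 0.035 = $435.91
SDI: annual cap $96,090.42 already reached (YTD $98,386.15), so $0.00
OASDI: $13,391.96 × 0.06 = $803.52
Gym membership: $153.21
Total deductions = $937.44 + $934.09 + $435.91 + $0.00 + $803.52 + $153.21 = $3,264.17
Net pay = $13,391.96 − $3,264.17 = $10,127.79

$10,127.79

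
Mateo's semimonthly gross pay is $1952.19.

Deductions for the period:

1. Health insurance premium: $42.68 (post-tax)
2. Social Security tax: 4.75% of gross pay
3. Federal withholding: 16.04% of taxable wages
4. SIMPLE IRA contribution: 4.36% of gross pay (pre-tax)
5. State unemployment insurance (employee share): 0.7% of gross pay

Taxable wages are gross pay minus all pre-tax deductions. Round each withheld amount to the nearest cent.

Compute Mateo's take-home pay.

SIMPLE IRA contribution: $1952.19 × 0.0436 = $85.12
Taxable wages = $1952.19 − $85.12 = $1867.07
Federal withholding: $1867.07 × 0.1604 = $299.48
State unemployment insurance (employee share): $1952.19 × 0.007 = $13.67
Social Security tax: $1952.19 × 0.0475 = $92.73
Health insurance premium: $42.68
Total deductions = $85.12 + $299.48 + $13.67 + $92.73 + $42.68 = $533.68
Net pay = $1952.19 − $533.68 = $1418.51

$1418.51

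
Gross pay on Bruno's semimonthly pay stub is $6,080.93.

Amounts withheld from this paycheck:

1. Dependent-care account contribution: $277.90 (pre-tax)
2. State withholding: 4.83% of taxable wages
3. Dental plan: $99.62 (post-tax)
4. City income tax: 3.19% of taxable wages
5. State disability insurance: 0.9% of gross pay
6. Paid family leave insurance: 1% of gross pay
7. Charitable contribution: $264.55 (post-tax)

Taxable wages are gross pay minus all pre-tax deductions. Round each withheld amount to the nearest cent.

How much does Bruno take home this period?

$4,857.91

Dependent-care account contribution: $277.90
Taxable wages = $6,080.93 − $277.90 = $5,803.03
State withholding: $5,803.03 × 0.0483 = $280.29
City income tax: $5,803.03 × 0.0319 = $185.12
Paid family leave insurance: $6,080.93 × 0.01 = $60.81
State disability insurance: $6,080.93 × 0.009 = $54.73
Charitable contribution: $264.55
Dental plan: $99.62
Total deductions = $277.90 + $280.29 + $185.12 + $60.81 + $54.73 + $264.55 + $99.62 = $1,223.02
Net pay = $6,080.93 − $1,223.02 = $4,857.91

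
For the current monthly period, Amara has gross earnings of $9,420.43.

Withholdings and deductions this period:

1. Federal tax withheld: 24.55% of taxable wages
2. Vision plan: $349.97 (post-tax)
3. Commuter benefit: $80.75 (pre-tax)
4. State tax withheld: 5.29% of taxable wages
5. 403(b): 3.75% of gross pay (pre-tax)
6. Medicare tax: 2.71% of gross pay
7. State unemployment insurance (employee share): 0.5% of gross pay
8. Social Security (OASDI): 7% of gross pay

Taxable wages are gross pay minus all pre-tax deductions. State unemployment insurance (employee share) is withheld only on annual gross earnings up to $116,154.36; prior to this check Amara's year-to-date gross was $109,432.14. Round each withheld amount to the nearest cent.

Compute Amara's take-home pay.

Commuter benefit: $80.75
403(b): $9,420.43 × 0.0375 = $353.27
Pre-tax total = $80.75 + $353.27 = $434.02
Taxable wages = $9,420.43 − $434.02 = $8,986.41
State tax withheld: $8,986.41 × 0.0529 = $475.38
Federal tax withheld: $8,986.41 × 0.2455 = $2,206.16
Social Security (OASDI): $9,420.43 × 0.07 = $659.43
Medicare tax: $9,420.43 × 0.0271 = $255.29
State unemployment insurance (employee share): only $116,154.36 − $109,432.14 = $6,722.22 of this check is subject → $6,722.22 × 0.005 = $33.61
Vision plan: $349.97
Total deductions = $80.75 + $353.27 + $475.38 + $2,206.16 + $659.43 + $255.29 + $33.61 + $349.97 = $4,413.86
Net pay = $9,420.43 − $4,413.86 = $5,006.57

$5,006.57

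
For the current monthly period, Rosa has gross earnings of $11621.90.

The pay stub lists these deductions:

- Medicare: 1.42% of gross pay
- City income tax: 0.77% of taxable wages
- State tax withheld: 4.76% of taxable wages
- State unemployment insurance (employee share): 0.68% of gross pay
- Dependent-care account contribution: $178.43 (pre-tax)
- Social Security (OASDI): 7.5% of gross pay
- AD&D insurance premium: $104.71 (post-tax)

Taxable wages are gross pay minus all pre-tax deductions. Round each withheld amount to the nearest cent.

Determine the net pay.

$9590.24

Dependent-care account contribution: $178.43
Taxable wages = $11621.90 − $178.43 = $11443.47
City income tax: $11443.47 × 0.0077 = $88.11
State tax withheld: $11443.47 × 0.0476 = $544.71
Social Security (OASDI): $11621.90 × 0.075 = $871.64
State unemployment insurance (employee share): $11621.90 × 0.0068 = $79.03
Medicare: $11621.90 × 0.0142 = $165.03
AD&D insurance premium: $104.71
Total deductions = $178.43 + $88.11 + $544.71 + $871.64 + $79.03 + $165.03 + $104.71 = $2031.66
Net pay = $11621.90 − $2031.66 = $9590.24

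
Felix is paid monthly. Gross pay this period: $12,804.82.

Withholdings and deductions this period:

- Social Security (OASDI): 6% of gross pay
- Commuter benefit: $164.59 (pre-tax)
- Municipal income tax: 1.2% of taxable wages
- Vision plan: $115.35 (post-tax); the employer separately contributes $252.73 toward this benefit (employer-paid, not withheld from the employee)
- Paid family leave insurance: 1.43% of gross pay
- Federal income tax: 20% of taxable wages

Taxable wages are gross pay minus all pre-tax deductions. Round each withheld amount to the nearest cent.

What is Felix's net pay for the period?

$8,893.75

Commuter benefit: $164.59
Taxable wages = $12,804.82 − $164.59 = $12,640.23
Municipal income tax: $12,640.23 × 0.012 = $151.68
Federal income tax: $12,640.23 × 0.2 = $2,528.05
Social Security (OASDI): $12,804.82 × 0.06 = $768.29
Paid family leave insurance: $12,804.82 × 0.0143 = $183.11
Vision plan: $115.35
(Employer's $252.73 toward vision plan is not withheld from the employee.)
Total deductions = $164.59 + $151.68 + $2,528.05 + $768.29 + $183.11 + $115.35 = $3,911.07
Net pay = $12,804.82 − $3,911.07 = $8,893.75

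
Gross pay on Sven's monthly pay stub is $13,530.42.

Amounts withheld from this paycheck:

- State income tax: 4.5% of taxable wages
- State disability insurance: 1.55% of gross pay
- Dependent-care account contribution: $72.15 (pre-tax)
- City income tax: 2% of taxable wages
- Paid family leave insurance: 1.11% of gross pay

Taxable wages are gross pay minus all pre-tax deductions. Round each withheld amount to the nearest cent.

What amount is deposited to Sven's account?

Dependent-care account contribution: $72.15
Taxable wages = $13,530.42 − $72.15 = $13,458.27
City income tax: $13,458.27 × 0.02 = $269.17
State income tax: $13,458.27 × 0.045 = $605.62
Paid family leave insurance: $13,530.42 × 0.0111 = $150.19
State disability insurance: $13,530.42 × 0.0155 = $209.72
Total deductions = $72.15 + $269.17 + $605.62 + $150.19 + $209.72 = $1,306.85
Net pay = $13,530.42 − $1,306.85 = $12,223.57

$12,223.57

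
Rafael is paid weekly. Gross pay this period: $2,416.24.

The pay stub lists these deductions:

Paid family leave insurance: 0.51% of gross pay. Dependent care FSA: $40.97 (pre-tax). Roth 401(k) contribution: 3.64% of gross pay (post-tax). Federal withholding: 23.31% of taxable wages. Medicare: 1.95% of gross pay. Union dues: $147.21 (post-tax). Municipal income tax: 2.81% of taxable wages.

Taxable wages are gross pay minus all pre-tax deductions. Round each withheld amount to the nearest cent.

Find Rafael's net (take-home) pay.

Dependent care FSA: $40.97
Taxable wages = $2,416.24 − $40.97 = $2,375.27
Federal withholding: $2,375.27 × 0.2331 = $553.68
Municipal income tax: $2,375.27 × 0.0281 = $66.75
Medicare: $2,416.24 × 0.0195 = $47.12
Paid family leave insurance: $2,416.24 × 0.0051 = $12.32
Union dues: $147.21
Roth 401(k) contribution: $2,416.24 × 0.0364 = $87.95
Total deductions = $40.97 + $553.68 + $66.75 + $47.12 + $12.32 + $147.21 + $87.95 = $956.00
Net pay = $2,416.24 − $956.00 = $1,460.24

$1,460.24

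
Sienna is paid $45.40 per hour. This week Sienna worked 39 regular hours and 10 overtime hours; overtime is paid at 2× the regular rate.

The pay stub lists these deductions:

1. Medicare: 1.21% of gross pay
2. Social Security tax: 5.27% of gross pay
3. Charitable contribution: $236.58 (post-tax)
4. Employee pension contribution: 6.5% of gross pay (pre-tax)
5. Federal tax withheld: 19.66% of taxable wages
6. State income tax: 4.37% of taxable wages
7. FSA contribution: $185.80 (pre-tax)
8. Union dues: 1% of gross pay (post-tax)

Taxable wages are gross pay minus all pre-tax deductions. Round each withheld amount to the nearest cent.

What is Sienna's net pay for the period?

Regular pay: 39 × $45.40 = $1,770.60
Overtime pay: 10 × $45.40 × 2 = $908.00
Gross pay = $1,770.60 + $908.00 = $2,678.60
FSA contribution: $185.80
Employee pension contribution: $2,678.60 × 0.065 = $174.11
Pre-tax total = $185.80 + $174.11 = $359.91
Taxable wages = $2,678.60 − $359.91 = $2,318.69
State income tax: $2,318.69 × 0.0437 = $101.33
Federal tax withheld: $2,318.69 × 0.1966 = $455.85
Medicare: $2,678.60 × 0.0121 = $32.41
Social Security tax: $2,678.60 × 0.0527 = $141.16
Union dues: $2,678.60 × 0.01 = $26.79
Charitable contribution: $236.58
Total deductions = $185.80 + $174.11 + $101.33 + $455.85 + $32.41 + $141.16 + $26.79 + $236.58 = $1,354.03
Net pay = $2,678.60 − $1,354.03 = $1,324.57

$1,324.57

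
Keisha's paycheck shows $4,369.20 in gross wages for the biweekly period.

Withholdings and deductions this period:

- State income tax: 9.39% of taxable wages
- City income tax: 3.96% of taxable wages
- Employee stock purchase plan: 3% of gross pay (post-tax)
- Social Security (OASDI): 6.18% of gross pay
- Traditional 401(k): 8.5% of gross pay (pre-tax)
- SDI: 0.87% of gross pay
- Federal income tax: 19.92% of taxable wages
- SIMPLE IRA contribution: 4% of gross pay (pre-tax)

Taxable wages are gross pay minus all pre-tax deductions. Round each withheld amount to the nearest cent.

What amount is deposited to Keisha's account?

SIMPLE IRA contribution: $4,369.20 × 0.04 = $174.77
Traditional 401(k): $4,369.20 × 0.085 = $371.38
Pre-tax total = $174.77 + $371.38 = $546.15
Taxable wages = $4,369.20 − $546.15 = $3,823.05
City income tax: $3,823.05 × 0.0396 = $151.39
State income tax: $3,823.05 × 0.0939 = $358.98
Federal income tax: $3,823.05 × 0.1992 = $761.55
SDI: $4,369.20 × 0.0087 = $38.01
Social Security (OASDI): $4,369.20 × 0.0618 = $270.02
Employee stock purchase plan: $4,369.20 × 0.03 = $131.08
Total deductions = $174.77 + $371.38 + $151.39 + $358.98 + $761.55 + $38.01 + $270.02 + $131.08 = $2,257.18
Net pay = $4,369.20 − $2,257.18 = $2,112.02

$2,112.02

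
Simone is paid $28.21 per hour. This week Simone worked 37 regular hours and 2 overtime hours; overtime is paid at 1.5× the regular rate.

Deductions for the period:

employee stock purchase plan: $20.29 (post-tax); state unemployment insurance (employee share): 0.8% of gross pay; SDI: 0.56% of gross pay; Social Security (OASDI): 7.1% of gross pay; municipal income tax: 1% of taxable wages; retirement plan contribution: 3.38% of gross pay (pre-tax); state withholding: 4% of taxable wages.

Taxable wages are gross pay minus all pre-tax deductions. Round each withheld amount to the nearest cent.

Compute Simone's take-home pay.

$919.99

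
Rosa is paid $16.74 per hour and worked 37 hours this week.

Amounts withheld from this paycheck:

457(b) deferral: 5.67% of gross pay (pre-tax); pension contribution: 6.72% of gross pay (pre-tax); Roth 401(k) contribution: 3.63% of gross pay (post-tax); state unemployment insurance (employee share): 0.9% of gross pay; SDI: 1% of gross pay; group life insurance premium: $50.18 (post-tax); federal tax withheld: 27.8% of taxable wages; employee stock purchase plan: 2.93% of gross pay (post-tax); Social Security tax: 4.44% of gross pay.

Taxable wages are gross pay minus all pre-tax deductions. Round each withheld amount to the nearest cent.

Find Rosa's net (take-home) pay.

Gross pay: 37 × $16.74 = $619.38
457(b) deferral: $619.38 × 0.0567 = $35.12
Pension contribution: $619.38 × 0.0672 = $41.62
Pre-tax total = $35.12 + $41.62 = $76.74
Taxable wages = $619.38 − $76.74 = $542.64
Federal tax withheld: $542.64 × 0.278 = $150.85
Social Security tax: $619.38 × 0.0444 = $27.50
State unemployment insurance (employee share): $619.38 × 0.009 = $5.57
SDI: $619.38 × 0.01 = $6.19
Group life insurance premium: $50.18
Roth 401(k) contribution: $619.38 × 0.0363 = $22.48
Employee stock purchase plan: $619.38 × 0.0293 = $18.15
Total deductions = $35.12 + $41.62 + $150.85 + $27.50 + $5.57 + $6.19 + $50.18 + $22.48 + $18.15 = $357.66
Net pay = $619.38 − $357.66 = $261.72

$261.72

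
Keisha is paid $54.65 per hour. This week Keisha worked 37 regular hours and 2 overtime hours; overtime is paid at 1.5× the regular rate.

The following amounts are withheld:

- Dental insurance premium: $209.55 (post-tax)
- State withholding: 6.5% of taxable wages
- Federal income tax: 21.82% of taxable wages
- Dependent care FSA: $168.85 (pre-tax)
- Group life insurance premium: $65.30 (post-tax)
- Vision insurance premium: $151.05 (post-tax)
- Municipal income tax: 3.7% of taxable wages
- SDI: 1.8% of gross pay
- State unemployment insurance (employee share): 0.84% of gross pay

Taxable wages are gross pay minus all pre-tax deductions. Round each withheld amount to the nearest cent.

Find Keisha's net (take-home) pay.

$887.66

Regular pay: 37 × $54.65 = $2022.05
Overtime pay: 2 × $54.65 × 1.5 = $163.95
Gross pay = $2022.05 + $163.95 = $2186.00
Dependent care FSA: $168.85
Taxable wages = $2186.00 − $168.85 = $2017.15
Municipal income tax: $2017.15 × 0.037 = $74.63
State withholding: $2017.15 × 0.065 = $131.11
Federal income tax: $2017.15 × 0.2182 = $440.14
State unemployment insurance (employee share): $2186.00 × 0.0084 = $18.36
SDI: $2186.00 × 0.018 = $39.35
Dental insurance premium: $209.55
Group life insurance premium: $65.30
Vision insurance premium: $151.05
Total deductions = $168.85 + $74.63 + $131.11 + $440.14 + $18.36 + $39.35 + $209.55 + $65.30 + $151.05 = $1298.34
Net pay = $2186.00 − $1298.34 = $887.66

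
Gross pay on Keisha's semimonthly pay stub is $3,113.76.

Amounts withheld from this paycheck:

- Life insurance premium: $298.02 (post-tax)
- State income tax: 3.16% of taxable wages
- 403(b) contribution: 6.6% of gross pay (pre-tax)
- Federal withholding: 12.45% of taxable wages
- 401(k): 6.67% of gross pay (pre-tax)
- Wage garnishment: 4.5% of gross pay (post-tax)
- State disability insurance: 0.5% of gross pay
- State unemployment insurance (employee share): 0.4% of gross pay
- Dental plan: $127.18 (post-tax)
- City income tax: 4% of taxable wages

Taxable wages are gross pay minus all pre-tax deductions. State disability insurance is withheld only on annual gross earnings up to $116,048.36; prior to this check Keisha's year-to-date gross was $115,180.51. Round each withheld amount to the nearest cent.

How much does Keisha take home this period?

401(k): $3,113.76 × 0.0667 = $207.69
403(b) contribution: $3,113.76 × 0.066 = $205.51
Pre-tax total = $207.69 + $205.51 = $413.20
Taxable wages = $3,113.76 − $413.20 = $2,700.56
City income tax: $2,700.56 × 0.04 = $108.02
Federal withholding: $2,700.56 × 0.1245 = $336.22
State income tax: $2,700.56 × 0.0316 = $85.34
State unemployment insurance (employee share): $3,113.76 × 0.004 = $12.46
State disability insurance: only $116,048.36 − $115,180.51 = $867.85 of this check is subject → $867.85 × 0.005 = $4.34
Wage garnishment: $3,113.76 × 0.045 = $140.12
Dental plan: $127.18
Life insurance premium: $298.02
Total deductions = $207.69 + $205.51 + $108.02 + $336.22 + $85.34 + $12.46 + $4.34 + $140.12 + $127.18 + $298.02 = $1,524.90
Net pay = $3,113.76 − $1,524.90 = $1,588.86

$1,588.86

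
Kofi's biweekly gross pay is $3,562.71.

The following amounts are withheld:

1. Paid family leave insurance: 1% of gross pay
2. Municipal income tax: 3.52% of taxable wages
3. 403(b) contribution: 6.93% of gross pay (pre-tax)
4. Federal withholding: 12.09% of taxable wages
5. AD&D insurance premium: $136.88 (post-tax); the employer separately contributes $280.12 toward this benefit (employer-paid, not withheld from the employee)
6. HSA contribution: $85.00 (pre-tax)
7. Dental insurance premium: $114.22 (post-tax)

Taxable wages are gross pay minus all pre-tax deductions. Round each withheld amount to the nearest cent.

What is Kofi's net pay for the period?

403(b) contribution: $3,562.71 × 0.0693 = $246.90
HSA contribution: $85.00
Pre-tax total = $246.90 + $85.00 = $331.90
Taxable wages = $3,562.71 − $331.90 = $3,230.81
Municipal income tax: $3,230.81 × 0.0352 = $113.72
Federal withholding: $3,230.81 × 0.1209 = $390.60
Paid family leave insurance: $3,562.71 × 0.01 = $35.63
Dental insurance premium: $114.22
AD&D insurance premium: $136.88
(Employer's $280.12 toward AD&D insurance premium is not withheld from the employee.)
Total deductions = $246.90 + $85.00 + $113.72 + $390.60 + $35.63 + $114.22 + $136.88 = $1,122.95
Net pay = $3,562.71 − $1,122.95 = $2,439.76

$2,439.76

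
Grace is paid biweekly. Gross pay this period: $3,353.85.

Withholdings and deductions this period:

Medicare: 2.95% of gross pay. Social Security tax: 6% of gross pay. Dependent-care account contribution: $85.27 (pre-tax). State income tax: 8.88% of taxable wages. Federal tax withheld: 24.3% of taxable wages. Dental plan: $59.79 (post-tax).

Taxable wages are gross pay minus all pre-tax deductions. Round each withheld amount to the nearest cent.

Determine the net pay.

Dependent-care account contribution: $85.27
Taxable wages = $3,353.85 − $85.27 = $3,268.58
Federal tax withheld: $3,268.58 × 0.243 = $794.26
State income tax: $3,268.58 × 0.0888 = $290.25
Social Security tax: $3,353.85 × 0.06 = $201.23
Medicare: $3,353.85 × 0.0295 = $98.94
Dental plan: $59.79
Total deductions = $85.27 + $794.26 + $290.25 + $201.23 + $98.94 + $59.79 = $1,529.74
Net pay = $3,353.85 − $1,529.74 = $1,824.11

$1,824.11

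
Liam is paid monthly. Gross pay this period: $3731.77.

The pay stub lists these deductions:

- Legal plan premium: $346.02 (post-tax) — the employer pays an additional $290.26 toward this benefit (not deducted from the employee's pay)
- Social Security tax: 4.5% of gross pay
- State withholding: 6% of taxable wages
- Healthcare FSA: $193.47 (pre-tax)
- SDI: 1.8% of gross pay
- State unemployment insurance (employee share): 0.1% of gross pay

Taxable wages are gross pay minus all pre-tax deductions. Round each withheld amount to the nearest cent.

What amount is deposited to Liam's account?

$2741.15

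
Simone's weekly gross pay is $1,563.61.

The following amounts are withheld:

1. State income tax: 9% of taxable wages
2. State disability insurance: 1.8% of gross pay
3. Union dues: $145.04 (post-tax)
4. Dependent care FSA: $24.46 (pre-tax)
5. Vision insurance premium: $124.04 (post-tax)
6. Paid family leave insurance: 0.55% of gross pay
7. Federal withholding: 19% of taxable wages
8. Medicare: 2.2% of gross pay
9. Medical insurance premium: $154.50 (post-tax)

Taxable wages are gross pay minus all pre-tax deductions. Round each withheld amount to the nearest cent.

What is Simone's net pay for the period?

$613.47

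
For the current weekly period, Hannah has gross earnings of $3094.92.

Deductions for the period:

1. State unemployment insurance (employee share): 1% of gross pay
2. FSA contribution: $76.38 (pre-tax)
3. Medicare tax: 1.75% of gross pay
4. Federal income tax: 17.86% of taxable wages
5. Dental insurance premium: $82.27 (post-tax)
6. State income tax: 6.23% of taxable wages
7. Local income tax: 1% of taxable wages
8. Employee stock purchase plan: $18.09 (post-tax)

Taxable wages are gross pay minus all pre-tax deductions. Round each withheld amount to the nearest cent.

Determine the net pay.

$2075.71

FSA contribution: $76.38
Taxable wages = $3094.92 − $76.38 = $3018.54
Federal income tax: $3018.54 × 0.1786 = $539.11
State income tax: $3018.54 × 0.0623 = $188.06
Local income tax: $3018.54 × 0.01 = $30.19
Medicare tax: $3094.92 × 0.0175 = $54.16
State unemployment insurance (employee share): $3094.92 × 0.01 = $30.95
Employee stock purchase plan: $18.09
Dental insurance premium: $82.27
Total deductions = $76.38 + $539.11 + $188.06 + $30.19 + $54.16 + $30.95 + $18.09 + $82.27 = $1019.21
Net pay = $3094.92 − $1019.21 = $2075.71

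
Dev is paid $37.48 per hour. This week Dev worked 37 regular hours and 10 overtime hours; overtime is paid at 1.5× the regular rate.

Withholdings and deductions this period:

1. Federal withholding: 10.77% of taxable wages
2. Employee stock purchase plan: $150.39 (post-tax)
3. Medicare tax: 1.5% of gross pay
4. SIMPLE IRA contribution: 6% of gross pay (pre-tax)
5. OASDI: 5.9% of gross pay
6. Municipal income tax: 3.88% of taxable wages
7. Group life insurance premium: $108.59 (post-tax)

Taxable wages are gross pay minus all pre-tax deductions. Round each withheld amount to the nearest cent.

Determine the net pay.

Regular pay: 37 × $37.48 = $1386.76
Overtime pay: 10 × $37.48 × 1.5 = $562.20
Gross pay = $1386.76 + $562.20 = $1948.96
SIMPLE IRA contribution: $1948.96 × 0.06 = $116.94
Taxable wages = $1948.96 − $116.94 = $1832.02
Federal withholding: $1832.02 × 0.1077 = $197.31
Municipal income tax: $1832.02 × 0.0388 = $71.08
OASDI: $1948.96 × 0.059 = $114.99
Medicare tax: $1948.96 × 0.015 = $29.23
Group life insurance premium: $108.59
Employee stock purchase plan: $150.39
Total deductions = $116.94 + $197.31 + $71.08 + $114.99 + $29.23 + $108.59 + $150.39 = $788.53
Net pay = $1948.96 − $788.53 = $1160.43

$1160.43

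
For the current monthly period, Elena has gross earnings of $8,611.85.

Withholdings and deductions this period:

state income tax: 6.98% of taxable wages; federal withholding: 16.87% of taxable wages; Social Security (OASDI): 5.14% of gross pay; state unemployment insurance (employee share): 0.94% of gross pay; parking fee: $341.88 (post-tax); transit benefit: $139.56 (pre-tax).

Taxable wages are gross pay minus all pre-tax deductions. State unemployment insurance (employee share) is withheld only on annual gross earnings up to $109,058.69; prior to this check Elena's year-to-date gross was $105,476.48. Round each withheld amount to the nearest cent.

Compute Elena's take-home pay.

Transit benefit: $139.56
Taxable wages = $8,611.85 − $139.56 = $8,472.29
State income tax: $8,472.29 × 0.0698 = $591.37
Federal withholding: $8,472.29 × 0.1687 = $1,429.28
State unemployment insurance (employee share): only $109,058.69 − $105,476.48 = $3,582.21 of this check is subject → $3,582.21 × 0.0094 = $33.67
Social Security (OASDI): $8,611.85 × 0.0514 = $442.65
Parking fee: $341.88
Total deductions = $139.56 + $591.37 + $1,429.28 + $33.67 + $442.65 + $341.88 = $2,978.41
Net pay = $8,611.85 − $2,978.41 = $5,633.44

$5,633.44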